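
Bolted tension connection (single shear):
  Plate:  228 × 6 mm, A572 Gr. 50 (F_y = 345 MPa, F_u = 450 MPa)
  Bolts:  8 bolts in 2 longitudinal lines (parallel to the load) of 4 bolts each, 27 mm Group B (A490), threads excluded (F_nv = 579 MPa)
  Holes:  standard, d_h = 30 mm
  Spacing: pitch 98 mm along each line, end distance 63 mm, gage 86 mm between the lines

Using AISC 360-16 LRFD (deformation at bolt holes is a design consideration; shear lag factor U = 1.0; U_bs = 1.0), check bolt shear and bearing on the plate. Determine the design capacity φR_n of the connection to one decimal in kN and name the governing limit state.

1020.6 kN (bearing governs)

Bolt shear: A_b = π(27)²/4 = 572.56 mm². φR_n = 0.75 × 579 × 572.56 × 8 × 1 = 1989.1 kN.
Bearing (6 mm plate, F_u = 450 MPa): end bolts L_c = 63 − 30/2 = 48, R_n = min(1.2×48×6×450, 2.4×27×6×450) = 155.52 kN/bolt; interior L_c = 98 − 30 = 68, R_n = 174.96 kN/bolt. φR_n = 0.75 × (2×155.52 + 6×174.96) = 1020.6 kN.
Governing: min(1989.1, 1020.6) = 1020.6 kN → bearing.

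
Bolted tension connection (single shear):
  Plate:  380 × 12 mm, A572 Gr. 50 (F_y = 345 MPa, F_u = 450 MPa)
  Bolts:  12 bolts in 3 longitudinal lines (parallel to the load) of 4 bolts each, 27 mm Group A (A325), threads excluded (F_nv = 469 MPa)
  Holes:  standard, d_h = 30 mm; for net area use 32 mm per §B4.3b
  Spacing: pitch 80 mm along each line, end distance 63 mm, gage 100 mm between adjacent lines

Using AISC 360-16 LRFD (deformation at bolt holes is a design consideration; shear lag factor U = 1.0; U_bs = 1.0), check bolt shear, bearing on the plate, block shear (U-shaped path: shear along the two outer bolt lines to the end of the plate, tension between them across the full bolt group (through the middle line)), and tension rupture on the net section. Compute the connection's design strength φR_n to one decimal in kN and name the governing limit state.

Bolt shear: A_b = π(27)²/4 = 572.56 mm². φR_n = 0.75 × 469 × 572.56 × 12 × 1 = 2416.8 kN.
Bearing (12 mm plate, F_u = 450 MPa): end bolts L_c = 63 − 30/2 = 48, R_n = min(1.2×48×12×450, 2.4×27×12×450) = 311.04 kN/bolt; interior L_c = 80 − 30 = 50, R_n = 324 kN/bolt. φR_n = 0.75 × (3×311.04 + 9×324) = 2886.8 kN.
Block shear: shear path 2×[63+3×80] = 2×303 mm, A_gv = 7272, A_nv = 2×(303 − 3.5×32)×12 = 4584 mm²; tension across gage: (200 − 2×32)×12 = 1632 mm². R_n = min(0.6×450×4584, 0.6×345×7272) + 1.0×450×1632 = min(1237.7, 1505.3) + 734.4 = 1972.1 kN. φR_n = 0.75 × 1972.1 = 1479.1 kN.
Tension rupture (net): A_n = (380 − 3×32)×12 = 3408 mm² (U = 1.0, A_e = A_n). φR_n = 0.75 × 450 × 3408 = 1150.2 kN.
Governing: min(2416.8, 2886.8, 1479.1, 1150.2) = 1150.2 kN → net-section rupture.

1150.2 kN (net-section rupture governs)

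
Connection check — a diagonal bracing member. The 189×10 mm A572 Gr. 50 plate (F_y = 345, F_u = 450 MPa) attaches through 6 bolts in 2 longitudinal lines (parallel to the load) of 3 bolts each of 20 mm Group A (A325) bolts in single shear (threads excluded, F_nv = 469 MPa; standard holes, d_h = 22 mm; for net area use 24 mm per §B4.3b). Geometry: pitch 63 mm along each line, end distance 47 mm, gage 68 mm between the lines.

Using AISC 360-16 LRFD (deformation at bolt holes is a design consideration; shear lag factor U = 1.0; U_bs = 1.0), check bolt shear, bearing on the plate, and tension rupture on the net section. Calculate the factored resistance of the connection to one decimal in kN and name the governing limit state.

475.9 kN (net-section rupture governs)

Bolt shear: A_b = π(20)²/4 = 314.16 mm². φR_n = 0.75 × 469 × 314.16 × 6 × 1 = 663.0 kN.
Bearing (10 mm plate, F_u = 450 MPa): end bolts L_c = 47 − 22/2 = 36, R_n = min(1.2×36×10×450, 2.4×20×10×450) = 194.4 kN/bolt; interior L_c = 63 − 22 = 41, R_n = 216 kN/bolt. φR_n = 0.75 × (2×194.4 + 4×216) = 939.6 kN.
Tension rupture (net): A_n = (189 − 2×24)×10 = 1410 mm² (U = 1.0, A_e = A_n). φR_n = 0.75 × 450 × 1410 = 475.9 kN.
Governing: min(663.0, 939.6, 475.9) = 475.9 kN → net-section rupture.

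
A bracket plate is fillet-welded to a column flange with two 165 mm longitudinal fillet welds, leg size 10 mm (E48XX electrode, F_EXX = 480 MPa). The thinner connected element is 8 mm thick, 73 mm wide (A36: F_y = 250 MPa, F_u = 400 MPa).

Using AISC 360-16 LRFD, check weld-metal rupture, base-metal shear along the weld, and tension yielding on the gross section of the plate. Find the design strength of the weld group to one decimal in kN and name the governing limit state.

131.4 kN (gross-section yield governs)

Weld metal: throat = 0.707×10 = 7.07 mm, L = 2×165 = 330 mm. φR_n = 0.75 × 0.6 × 480 × 7.07 × 330 = 503.9 kN.
Base metal shear (8 mm plate): yield φR_n = 1.0×0.6×250×8×330 = 396.0 kN; rupture φR_n = 0.75×0.6×400×8×330 = 475.2 kN; take 396.0 kN (yield).
Tension yield (gross): A_g = 73×8 = 584 mm². φR_n = 0.90 × 250 × 584 = 131.4 kN.
Governing: min(503.9, 396.0, 131.4) = 131.4 kN → gross-section yield.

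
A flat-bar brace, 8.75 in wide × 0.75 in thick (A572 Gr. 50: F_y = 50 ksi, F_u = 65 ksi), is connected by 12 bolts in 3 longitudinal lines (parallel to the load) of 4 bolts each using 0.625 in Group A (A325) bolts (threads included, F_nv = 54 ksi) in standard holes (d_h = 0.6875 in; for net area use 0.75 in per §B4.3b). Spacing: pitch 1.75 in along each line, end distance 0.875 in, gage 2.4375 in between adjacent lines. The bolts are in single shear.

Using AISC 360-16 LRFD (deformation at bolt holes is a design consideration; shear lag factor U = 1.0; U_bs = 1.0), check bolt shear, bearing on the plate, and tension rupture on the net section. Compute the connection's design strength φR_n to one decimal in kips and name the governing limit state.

Bolt shear: A_b = π(0.625)²/4 = 0.3068 in². φR_n = 0.75 × 54 × 0.3068 × 12 × 1 = 149.1 kips.
Bearing (0.75 in plate, F_u = 65 ksi): end bolts L_c = 0.875 − 0.6875/2 = 0.53125, R_n = min(1.2×0.53125×0.75×65, 2.4×0.625×0.75×65) = 31.078 kips/bolt; interior L_c = 1.75 − 0.6875 = 1.0625, R_n = 62.156 kips/bolt. φR_n = 0.75 × (3×31.078 + 9×62.156) = 489.5 kips.
Tension rupture (net): A_n = (8.75 − 3×0.75)×0.75 = 4.875 in² (U = 1.0, A_e = A_n). φR_n = 0.75 × 65 × 4.875 = 237.7 kips.
Governing: min(149.1, 489.5, 237.7) = 149.1 kips → bolt shear.

149.1 kips (bolt shear governs)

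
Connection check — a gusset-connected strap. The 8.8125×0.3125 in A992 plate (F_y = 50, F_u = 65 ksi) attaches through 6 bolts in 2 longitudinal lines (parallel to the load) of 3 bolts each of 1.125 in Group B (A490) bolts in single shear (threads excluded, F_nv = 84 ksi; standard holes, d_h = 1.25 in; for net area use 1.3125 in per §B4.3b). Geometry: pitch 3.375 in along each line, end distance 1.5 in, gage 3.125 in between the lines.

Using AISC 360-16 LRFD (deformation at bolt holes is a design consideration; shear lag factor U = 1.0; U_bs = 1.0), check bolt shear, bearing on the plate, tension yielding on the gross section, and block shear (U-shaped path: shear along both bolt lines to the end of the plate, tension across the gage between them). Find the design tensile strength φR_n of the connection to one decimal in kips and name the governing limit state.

118.4 kips (block shear governs)

Bolt shear: A_b = π(1.125)²/4 = 0.99402 in². φR_n = 0.75 × 84 × 0.99402 × 6 × 1 = 375.7 kips.
Bearing (0.3125 in plate, F_u = 65 ksi): end bolts L_c = 1.5 − 1.25/2 = 0.875, R_n = min(1.2×0.875×0.3125×65, 2.4×1.125×0.3125×65) = 21.328 kips/bolt; interior L_c = 3.375 − 1.25 = 2.125, R_n = 51.797 kips/bolt. φR_n = 0.75 × (2×21.328 + 4×51.797) = 187.4 kips.
Tension yield (gross): A_g = 8.8125×0.3125 = 2.7539 in². φR_n = 0.90 × 50 × 2.7539 = 123.9 kips.
Block shear: shear path 2×[1.5+2×3.375] = 2×8.25 in, A_gv = 5.1563, A_nv = 2×(8.25 − 2.5×1.3125)×0.3125 = 3.1055 in²; tension across gage: (3.125 − 1×1.3125)×0.3125 = 0.56641 in². R_n = min(0.6×65×3.1055, 0.6×50×5.1563) + 1.0×65×0.56641 = min(121.11, 154.69) + 36.817 = 157.93 kips. φR_n = 0.75 × 157.93 = 118.4 kips.
Governing: min(375.7, 187.4, 123.9, 118.4) = 118.4 kips → block shear.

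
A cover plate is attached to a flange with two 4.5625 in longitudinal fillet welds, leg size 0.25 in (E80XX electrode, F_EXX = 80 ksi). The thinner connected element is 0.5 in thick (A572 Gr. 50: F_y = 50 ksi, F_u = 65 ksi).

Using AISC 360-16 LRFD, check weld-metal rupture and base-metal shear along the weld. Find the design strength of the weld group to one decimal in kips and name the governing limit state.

Weld metal: throat = 0.707×0.25 = 0.17675 in, L = 2×4.5625 = 9.125 in. φR_n = 0.75 × 0.6 × 80 × 0.17675 × 9.125 = 58.1 kips.
Base metal shear (0.5 in plate): yield φR_n = 1.0×0.6×50×0.5×9.125 = 136.9 kips; rupture φR_n = 0.75×0.6×65×0.5×9.125 = 133.5 kips; take 133.5 kips (rupture).
Governing: min(58.1, 133.5) = 58.1 kips → weld metal.

58.1 kips (weld metal governs)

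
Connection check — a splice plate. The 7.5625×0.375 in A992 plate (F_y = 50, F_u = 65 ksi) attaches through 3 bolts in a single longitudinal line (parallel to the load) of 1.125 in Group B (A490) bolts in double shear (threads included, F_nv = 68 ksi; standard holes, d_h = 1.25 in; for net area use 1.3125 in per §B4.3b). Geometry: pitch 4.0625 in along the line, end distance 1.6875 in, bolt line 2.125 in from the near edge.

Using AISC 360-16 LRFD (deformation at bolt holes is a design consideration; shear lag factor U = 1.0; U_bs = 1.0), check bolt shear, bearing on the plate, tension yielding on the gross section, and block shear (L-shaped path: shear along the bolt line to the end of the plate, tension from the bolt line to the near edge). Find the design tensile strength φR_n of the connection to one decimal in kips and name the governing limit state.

Bolt shear: A_b = π(1.125)²/4 = 0.99402 in². φR_n = 0.75 × 68 × 0.99402 × 3 × 2 = 304.2 kips.
Bearing (0.375 in plate, F_u = 65 ksi): end bolts L_c = 1.6875 − 1.25/2 = 1.0625, R_n = min(1.2×1.0625×0.375×65, 2.4×1.125×0.375×65) = 31.078 kips/bolt; interior L_c = 4.0625 − 1.25 = 2.8125, R_n = 65.813 kips/bolt. φR_n = 0.75 × (1×31.078 + 2×65.813) = 122.0 kips.
Tension yield (gross): A_g = 7.5625×0.375 = 2.8359 in². φR_n = 0.90 × 50 × 2.8359 = 127.6 kips.
Block shear: shear path 1×[1.6875+2×4.0625] = 1×9.8125 in, A_gv = 3.6797, A_nv = 1×(9.8125 − 2.5×1.3125)×0.375 = 2.4492 in²; tension to near edge: (2.125 − 0.5×1.3125)×0.375 = 0.55078 in². R_n = min(0.6×65×2.4492, 0.6×50×3.6797) + 1.0×65×0.55078 = min(95.519, 110.39) + 35.801 = 131.32 kips. φR_n = 0.75 × 131.32 = 98.5 kips.
Governing: min(304.2, 122.0, 127.6, 98.5) = 98.5 kips → block shear.

98.5 kips (block shear governs)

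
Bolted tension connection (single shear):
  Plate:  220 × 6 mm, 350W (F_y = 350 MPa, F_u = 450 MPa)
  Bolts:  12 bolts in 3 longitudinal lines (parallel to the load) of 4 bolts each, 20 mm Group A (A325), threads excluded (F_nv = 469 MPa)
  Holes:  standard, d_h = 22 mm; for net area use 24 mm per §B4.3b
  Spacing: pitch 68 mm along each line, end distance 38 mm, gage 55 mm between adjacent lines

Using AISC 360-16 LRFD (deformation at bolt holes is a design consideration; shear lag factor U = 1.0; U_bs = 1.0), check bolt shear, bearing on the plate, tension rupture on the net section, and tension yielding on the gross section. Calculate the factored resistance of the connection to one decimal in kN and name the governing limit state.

Bolt shear: A_b = π(20)²/4 = 314.16 mm². φR_n = 0.75 × 469 × 314.16 × 12 × 1 = 1326.1 kN.
Bearing (6 mm plate, F_u = 450 MPa): end bolts L_c = 38 − 22/2 = 27, R_n = min(1.2×27×6×450, 2.4×20×6×450) = 87.48 kN/bolt; interior L_c = 68 − 22 = 46, R_n = 129.6 kN/bolt. φR_n = 0.75 × (3×87.48 + 9×129.6) = 1071.6 kN.
Tension rupture (net): A_n = (220 − 3×24)×6 = 888 mm² (U = 1.0, A_e = A_n). φR_n = 0.75 × 450 × 888 = 299.7 kN.
Tension yield (gross): A_g = 220×6 = 1320 mm². φR_n = 0.90 × 350 × 1320 = 415.8 kN.
Governing: min(1326.1, 1071.6, 299.7, 415.8) = 299.7 kN → net-section rupture.

299.7 kN (net-section rupture governs)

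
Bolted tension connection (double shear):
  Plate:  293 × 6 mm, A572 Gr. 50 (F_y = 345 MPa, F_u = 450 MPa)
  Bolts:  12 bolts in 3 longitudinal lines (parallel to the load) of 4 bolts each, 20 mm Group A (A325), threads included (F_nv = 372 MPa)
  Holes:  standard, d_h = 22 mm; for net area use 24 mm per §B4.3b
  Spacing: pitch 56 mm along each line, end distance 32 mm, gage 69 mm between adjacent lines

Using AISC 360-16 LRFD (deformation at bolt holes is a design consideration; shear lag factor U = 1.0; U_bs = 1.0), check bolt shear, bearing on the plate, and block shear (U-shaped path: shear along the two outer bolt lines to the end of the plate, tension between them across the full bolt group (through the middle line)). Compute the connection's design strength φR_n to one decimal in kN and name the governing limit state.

464.1 kN (block shear governs)

Bolt shear: A_b = π(20)²/4 = 314.16 mm². φR_n = 0.75 × 372 × 314.16 × 12 × 2 = 2103.6 kN.
Bearing (6 mm plate, F_u = 450 MPa): end bolts L_c = 32 − 22/2 = 21, R_n = min(1.2×21×6×450, 2.4×20×6×450) = 68.04 kN/bolt; interior L_c = 56 − 22 = 34, R_n = 110.16 kN/bolt. φR_n = 0.75 × (3×68.04 + 9×110.16) = 896.7 kN.
Block shear: shear path 2×[32+3×56] = 2×200 mm, A_gv = 2400, A_nv = 2×(200 − 3.5×24)×6 = 1392 mm²; tension across gage: (138 − 2×24)×6 = 540 mm². R_n = min(0.6×450×1392, 0.6×345×2400) + 1.0×450×540 = min(375.84, 496.8) + 243 = 618.84 kN. φR_n = 0.75 × 618.84 = 464.1 kN.
Governing: min(2103.6, 896.7, 464.1) = 464.1 kN → block shear.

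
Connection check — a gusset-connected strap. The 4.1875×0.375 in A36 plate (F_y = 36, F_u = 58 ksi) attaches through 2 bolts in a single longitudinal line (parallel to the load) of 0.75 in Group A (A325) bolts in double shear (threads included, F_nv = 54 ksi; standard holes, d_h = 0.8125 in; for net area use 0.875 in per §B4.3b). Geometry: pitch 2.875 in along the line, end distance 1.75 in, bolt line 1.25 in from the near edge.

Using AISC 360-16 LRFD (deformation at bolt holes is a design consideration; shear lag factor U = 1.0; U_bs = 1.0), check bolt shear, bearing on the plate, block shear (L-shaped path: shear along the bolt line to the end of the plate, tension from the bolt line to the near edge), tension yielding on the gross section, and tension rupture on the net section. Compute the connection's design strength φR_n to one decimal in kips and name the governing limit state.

41.4 kips (block shear governs)

Bolt shear: A_b = π(0.75)²/4 = 0.44179 in². φR_n = 0.75 × 54 × 0.44179 × 2 × 2 = 71.6 kips.
Bearing (0.375 in plate, F_u = 58 ksi): end bolts L_c = 1.75 − 0.8125/2 = 1.34375, R_n = min(1.2×1.34375×0.375×58, 2.4×0.75×0.375×58) = 35.072 kips/bolt; interior L_c = 2.875 − 0.8125 = 2.0625, R_n = 39.15 kips/bolt. φR_n = 0.75 × (1×35.072 + 1×39.15) = 55.7 kips.
Block shear: shear path 1×[1.75+1×2.875] = 1×4.625 in, A_gv = 1.7344, A_nv = 1×(4.625 − 1.5×0.875)×0.375 = 1.2422 in²; tension to near edge: (1.25 − 0.5×0.875)×0.375 = 0.30469 in². R_n = min(0.6×58×1.2422, 0.6×36×1.7344) + 1.0×58×0.30469 = min(43.229, 37.463) + 17.672 = 55.135 kips. φR_n = 0.75 × 55.135 = 41.4 kips.
Tension yield (gross): A_g = 4.1875×0.375 = 1.5703 in². φR_n = 0.90 × 36 × 1.5703 = 50.9 kips.
Tension rupture (net): A_n = (4.1875 − 1×0.875)×0.375 = 1.2422 in² (U = 1.0, A_e = A_n). φR_n = 0.75 × 58 × 1.2422 = 54.0 kips.
Governing: min(71.6, 55.7, 41.4, 50.9, 54.0) = 41.4 kips → block shear.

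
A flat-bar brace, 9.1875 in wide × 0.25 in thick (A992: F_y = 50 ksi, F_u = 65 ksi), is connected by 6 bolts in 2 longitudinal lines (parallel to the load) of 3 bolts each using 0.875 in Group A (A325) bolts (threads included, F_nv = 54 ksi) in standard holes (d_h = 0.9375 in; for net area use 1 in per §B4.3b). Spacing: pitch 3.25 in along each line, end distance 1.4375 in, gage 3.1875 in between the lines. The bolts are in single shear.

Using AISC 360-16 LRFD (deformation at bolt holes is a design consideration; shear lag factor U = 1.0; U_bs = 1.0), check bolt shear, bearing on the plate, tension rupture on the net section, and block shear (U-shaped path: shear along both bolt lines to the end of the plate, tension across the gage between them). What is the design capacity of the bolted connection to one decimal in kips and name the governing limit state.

Bolt shear: A_b = π(0.875)²/4 = 0.60132 in². φR_n = 0.75 × 54 × 0.60132 × 6 × 1 = 146.1 kips.
Bearing (0.25 in plate, F_u = 65 ksi): end bolts L_c = 1.4375 − 0.9375/2 = 0.96875, R_n = min(1.2×0.96875×0.25×65, 2.4×0.875×0.25×65) = 18.891 kips/bolt; interior L_c = 3.25 − 0.9375 = 2.3125, R_n = 34.125 kips/bolt. φR_n = 0.75 × (2×18.891 + 4×34.125) = 130.7 kips.
Tension rupture (net): A_n = (9.1875 − 2×1)×0.25 = 1.7969 in² (U = 1.0, A_e = A_n). φR_n = 0.75 × 65 × 1.7969 = 87.6 kips.
Block shear: shear path 2×[1.4375+2×3.25] = 2×7.9375 in, A_gv = 3.9688, A_nv = 2×(7.9375 − 2.5×1)×0.25 = 2.7188 in²; tension across gage: (3.1875 − 1×1)×0.25 = 0.54688 in². R_n = min(0.6×65×2.7188, 0.6×50×3.9688) + 1.0×65×0.54688 = min(106.03, 119.06) + 35.547 = 141.58 kips. φR_n = 0.75 × 141.58 = 106.2 kips.
Governing: min(146.1, 130.7, 87.6, 106.2) = 87.6 kips → net-section rupture.

87.6 kips (net-section rupture governs)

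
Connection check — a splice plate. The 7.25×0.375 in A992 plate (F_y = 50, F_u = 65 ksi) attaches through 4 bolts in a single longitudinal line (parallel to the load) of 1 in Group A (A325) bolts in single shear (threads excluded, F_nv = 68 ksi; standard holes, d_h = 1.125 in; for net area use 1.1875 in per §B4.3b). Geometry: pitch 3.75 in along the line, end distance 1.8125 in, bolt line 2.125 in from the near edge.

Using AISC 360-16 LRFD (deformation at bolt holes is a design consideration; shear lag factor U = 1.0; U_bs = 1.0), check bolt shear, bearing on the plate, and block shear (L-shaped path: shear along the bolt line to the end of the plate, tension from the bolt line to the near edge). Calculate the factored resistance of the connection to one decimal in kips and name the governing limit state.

125.7 kips (block shear governs)

Bolt shear: A_b = π(1)²/4 = 0.7854 in². φR_n = 0.75 × 68 × 0.7854 × 4 × 1 = 160.2 kips.
Bearing (0.375 in plate, F_u = 65 ksi): end bolts L_c = 1.8125 − 1.125/2 = 1.25, R_n = min(1.2×1.25×0.375×65, 2.4×1×0.375×65) = 36.563 kips/bolt; interior L_c = 3.75 − 1.125 = 2.625, R_n = 58.5 kips/bolt. φR_n = 0.75 × (1×36.563 + 3×58.5) = 159.0 kips.
Block shear: shear path 1×[1.8125+3×3.75] = 1×13.0625 in, A_gv = 4.8984, A_nv = 1×(13.0625 − 3.5×1.1875)×0.375 = 3.3398 in²; tension to near edge: (2.125 − 0.5×1.1875)×0.375 = 0.57422 in². R_n = min(0.6×65×3.3398, 0.6×50×4.8984) + 1.0×65×0.57422 = min(130.25, 146.95) + 37.324 = 167.57 kips. φR_n = 0.75 × 167.57 = 125.7 kips.
Governing: min(160.2, 159.0, 125.7) = 125.7 kips → block shear.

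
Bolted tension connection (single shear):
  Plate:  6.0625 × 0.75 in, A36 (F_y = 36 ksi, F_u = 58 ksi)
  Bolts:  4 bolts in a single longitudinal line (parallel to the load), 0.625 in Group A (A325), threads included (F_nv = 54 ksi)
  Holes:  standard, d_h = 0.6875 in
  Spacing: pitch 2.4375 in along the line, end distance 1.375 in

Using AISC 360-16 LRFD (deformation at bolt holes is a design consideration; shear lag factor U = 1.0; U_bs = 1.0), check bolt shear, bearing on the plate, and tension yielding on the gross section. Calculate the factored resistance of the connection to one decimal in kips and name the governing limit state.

Bolt shear: A_b = π(0.625)²/4 = 0.3068 in². φR_n = 0.75 × 54 × 0.3068 × 4 × 1 = 49.7 kips.
Bearing (0.75 in plate, F_u = 58 ksi): end bolts L_c = 1.375 − 0.6875/2 = 1.03125, R_n = min(1.2×1.03125×0.75×58, 2.4×0.625×0.75×58) = 53.831 kips/bolt; interior L_c = 2.4375 − 0.6875 = 1.75, R_n = 65.25 kips/bolt. φR_n = 0.75 × (1×53.831 + 3×65.25) = 187.2 kips.
Tension yield (gross): A_g = 6.0625×0.75 = 4.5469 in². φR_n = 0.90 × 36 × 4.5469 = 147.3 kips.
Governing: min(49.7, 187.2, 147.3) = 49.7 kips → bolt shear.

49.7 kips (bolt shear governs)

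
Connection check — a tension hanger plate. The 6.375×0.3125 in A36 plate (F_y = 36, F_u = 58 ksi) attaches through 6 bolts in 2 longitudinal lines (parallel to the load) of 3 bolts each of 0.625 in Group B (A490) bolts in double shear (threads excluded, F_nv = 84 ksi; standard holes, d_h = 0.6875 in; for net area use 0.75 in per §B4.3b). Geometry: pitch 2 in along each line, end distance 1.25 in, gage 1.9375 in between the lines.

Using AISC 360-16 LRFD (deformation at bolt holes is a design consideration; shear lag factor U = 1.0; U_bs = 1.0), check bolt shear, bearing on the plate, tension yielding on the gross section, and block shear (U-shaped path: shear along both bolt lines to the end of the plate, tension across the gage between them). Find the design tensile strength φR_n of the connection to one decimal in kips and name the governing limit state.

Bolt shear: A_b = π(0.625)²/4 = 0.3068 in². φR_n = 0.75 × 84 × 0.3068 × 6 × 2 = 231.9 kips.
Bearing (0.3125 in plate, F_u = 58 ksi): end bolts L_c = 1.25 − 0.6875/2 = 0.90625, R_n = min(1.2×0.90625×0.3125×58, 2.4×0.625×0.3125×58) = 19.711 kips/bolt; interior L_c = 2 − 0.6875 = 1.3125, R_n = 27.188 kips/bolt. φR_n = 0.75 × (2×19.711 + 4×27.188) = 111.1 kips.
Tension yield (gross): A_g = 6.375×0.3125 = 1.9922 in². φR_n = 0.90 × 36 × 1.9922 = 64.5 kips.
Block shear: shear path 2×[1.25+2×2] = 2×5.25 in, A_gv = 3.2813, A_nv = 2×(5.25 − 2.5×0.75)×0.3125 = 2.1094 in²; tension across gage: (1.9375 − 1×0.75)×0.3125 = 0.37109 in². R_n = min(0.6×58×2.1094, 0.6×36×3.2813) + 1.0×58×0.37109 = min(73.407, 70.876) + 21.523 = 92.399 kips. φR_n = 0.75 × 92.399 = 69.3 kips.
Governing: min(231.9, 111.1, 64.5, 69.3) = 64.5 kips → gross-section yield.

64.5 kips (gross-section yield governs)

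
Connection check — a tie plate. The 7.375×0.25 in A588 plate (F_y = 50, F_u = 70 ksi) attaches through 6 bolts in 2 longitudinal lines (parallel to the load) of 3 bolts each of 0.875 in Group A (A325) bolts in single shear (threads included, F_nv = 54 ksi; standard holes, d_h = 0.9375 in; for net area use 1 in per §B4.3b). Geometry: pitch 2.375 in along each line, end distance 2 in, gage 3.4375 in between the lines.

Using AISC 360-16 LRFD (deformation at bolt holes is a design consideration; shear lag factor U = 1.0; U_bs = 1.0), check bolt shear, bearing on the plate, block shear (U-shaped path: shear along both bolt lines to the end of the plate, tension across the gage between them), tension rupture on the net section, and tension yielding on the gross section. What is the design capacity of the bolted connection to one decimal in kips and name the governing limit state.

Bolt shear: A_b = π(0.875)²/4 = 0.60132 in². φR_n = 0.75 × 54 × 0.60132 × 6 × 1 = 146.1 kips.
Bearing (0.25 in plate, F_u = 70 ksi): end bolts L_c = 2 − 0.9375/2 = 1.53125, R_n = min(1.2×1.53125×0.25×70, 2.4×0.875×0.25×70) = 32.156 kips/bolt; interior L_c = 2.375 − 0.9375 = 1.4375, R_n = 30.188 kips/bolt. φR_n = 0.75 × (2×32.156 + 4×30.188) = 138.8 kips.
Block shear: shear path 2×[2+2×2.375] = 2×6.75 in, A_gv = 3.375, A_nv = 2×(6.75 − 2.5×1)×0.25 = 2.125 in²; tension across gage: (3.4375 − 1×1)×0.25 = 0.60938 in². R_n = min(0.6×70×2.125, 0.6×50×3.375) + 1.0×70×0.60938 = min(89.25, 101.25) + 42.657 = 131.91 kips. φR_n = 0.75 × 131.91 = 98.9 kips.
Tension rupture (net): A_n = (7.375 − 2×1)×0.25 = 1.3438 in² (U = 1.0, A_e = A_n). φR_n = 0.75 × 70 × 1.3438 = 70.5 kips.
Tension yield (gross): A_g = 7.375×0.25 = 1.8438 in². φR_n = 0.90 × 50 × 1.8438 = 83.0 kips.
Governing: min(146.1, 138.8, 98.9, 70.5, 83.0) = 70.5 kips → net-section rupture.

70.5 kips (net-section rupture governs)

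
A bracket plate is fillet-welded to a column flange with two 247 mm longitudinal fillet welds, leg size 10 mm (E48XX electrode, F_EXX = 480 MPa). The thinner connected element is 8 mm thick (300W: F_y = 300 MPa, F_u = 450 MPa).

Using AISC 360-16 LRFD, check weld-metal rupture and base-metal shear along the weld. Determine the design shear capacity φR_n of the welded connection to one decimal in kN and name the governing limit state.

711.4 kN (base-metal shear governs)

Weld metal: throat = 0.707×10 = 7.07 mm, L = 2×247 = 494 mm. φR_n = 0.75 × 0.6 × 480 × 7.07 × 494 = 754.4 kN.
Base metal shear (8 mm plate): yield φR_n = 1.0×0.6×300×8×494 = 711.4 kN; rupture φR_n = 0.75×0.6×450×8×494 = 800.3 kN; take 711.4 kN (yield).
Governing: min(754.4, 711.4) = 711.4 kN → base-metal shear.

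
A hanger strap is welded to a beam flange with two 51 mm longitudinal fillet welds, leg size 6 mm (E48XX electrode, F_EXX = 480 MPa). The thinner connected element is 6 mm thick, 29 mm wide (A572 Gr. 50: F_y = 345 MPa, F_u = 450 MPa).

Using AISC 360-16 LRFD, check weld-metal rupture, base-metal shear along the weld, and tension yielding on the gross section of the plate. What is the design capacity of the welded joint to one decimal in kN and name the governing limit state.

54.0 kN (gross-section yield governs)

Weld metal: throat = 0.707×6 = 4.242 mm, L = 2×51 = 102 mm. φR_n = 0.75 × 0.6 × 480 × 4.242 × 102 = 93.5 kN.
Base metal shear (6 mm plate): yield φR_n = 1.0×0.6×345×6×102 = 126.7 kN; rupture φR_n = 0.75×0.6×450×6×102 = 123.9 kN; take 123.9 kN (rupture).
Tension yield (gross): A_g = 29×6 = 174 mm². φR_n = 0.90 × 345 × 174 = 54.0 kN.
Governing: min(93.5, 123.9, 54.0) = 54.0 kN → gross-section yield.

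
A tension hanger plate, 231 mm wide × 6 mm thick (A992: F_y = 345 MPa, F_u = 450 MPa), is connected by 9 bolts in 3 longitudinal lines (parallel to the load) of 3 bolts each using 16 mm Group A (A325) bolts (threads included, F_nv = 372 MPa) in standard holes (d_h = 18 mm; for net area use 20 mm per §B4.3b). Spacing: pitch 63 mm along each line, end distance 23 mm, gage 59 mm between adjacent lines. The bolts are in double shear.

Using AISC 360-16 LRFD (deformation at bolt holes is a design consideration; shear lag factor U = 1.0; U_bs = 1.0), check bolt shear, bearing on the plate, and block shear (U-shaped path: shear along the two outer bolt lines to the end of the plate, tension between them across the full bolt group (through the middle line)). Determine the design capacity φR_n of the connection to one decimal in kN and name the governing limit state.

398.5 kN (block shear governs)

Bolt shear: A_b = π(16)²/4 = 201.06 mm². φR_n = 0.75 × 372 × 201.06 × 9 × 2 = 1009.7 kN.
Bearing (6 mm plate, F_u = 450 MPa): end bolts L_c = 23 − 18/2 = 14, R_n = min(1.2×14×6×450, 2.4×16×6×450) = 45.36 kN/bolt; interior L_c = 63 − 18 = 45, R_n = 103.68 kN/bolt. φR_n = 0.75 × (3×45.36 + 6×103.68) = 568.6 kN.
Block shear: shear path 2×[23+2×63] = 2×149 mm, A_gv = 1788, A_nv = 2×(149 − 2.5×20)×6 = 1188 mm²; tension across gage: (118 − 2×20)×6 = 468 mm². R_n = min(0.6×450×1188, 0.6×345×1788) + 1.0×450×468 = min(320.76, 370.12) + 210.6 = 531.36 kN. φR_n = 0.75 × 531.36 = 398.5 kN.
Governing: min(1009.7, 568.6, 398.5) = 398.5 kN → block shear.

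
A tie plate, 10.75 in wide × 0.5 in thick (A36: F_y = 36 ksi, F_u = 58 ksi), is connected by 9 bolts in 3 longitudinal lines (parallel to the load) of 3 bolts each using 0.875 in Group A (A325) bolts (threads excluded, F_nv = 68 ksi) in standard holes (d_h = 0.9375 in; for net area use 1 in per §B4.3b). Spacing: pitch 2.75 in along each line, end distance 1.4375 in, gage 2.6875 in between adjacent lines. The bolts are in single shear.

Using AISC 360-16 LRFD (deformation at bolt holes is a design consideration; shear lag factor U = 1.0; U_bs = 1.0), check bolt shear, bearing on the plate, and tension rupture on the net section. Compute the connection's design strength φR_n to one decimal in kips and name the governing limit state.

Bolt shear: A_b = π(0.875)²/4 = 0.60132 in². φR_n = 0.75 × 68 × 0.60132 × 9 × 1 = 276.0 kips.
Bearing (0.5 in plate, F_u = 58 ksi): end bolts L_c = 1.4375 − 0.9375/2 = 0.96875, R_n = min(1.2×0.96875×0.5×58, 2.4×0.875×0.5×58) = 33.713 kips/bolt; interior L_c = 2.75 − 0.9375 = 1.8125, R_n = 60.9 kips/bolt. φR_n = 0.75 × (3×33.713 + 6×60.9) = 349.9 kips.
Tension rupture (net): A_n = (10.75 − 3×1)×0.5 = 3.875 in² (U = 1.0, A_e = A_n). φR_n = 0.75 × 58 × 3.875 = 168.6 kips.
Governing: min(276.0, 349.9, 168.6) = 168.6 kips → net-section rupture.

168.6 kips (net-section rupture governs)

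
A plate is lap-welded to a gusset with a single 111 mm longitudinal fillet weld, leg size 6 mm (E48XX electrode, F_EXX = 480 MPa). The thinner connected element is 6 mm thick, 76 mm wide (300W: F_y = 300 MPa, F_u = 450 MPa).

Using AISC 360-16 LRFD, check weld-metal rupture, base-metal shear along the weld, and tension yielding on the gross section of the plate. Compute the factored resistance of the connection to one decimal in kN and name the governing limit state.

101.7 kN (weld metal governs)

Weld metal: throat = 0.707×6 = 4.242 mm, L = 111 mm. φR_n = 0.75 × 0.6 × 480 × 4.242 × 111 = 101.7 kN.
Base metal shear (6 mm plate): yield φR_n = 1.0×0.6×300×6×111 = 119.9 kN; rupture φR_n = 0.75×0.6×450×6×111 = 134.9 kN; take 119.9 kN (yield).
Tension yield (gross): A_g = 76×6 = 456 mm². φR_n = 0.90 × 300 × 456 = 123.1 kN.
Governing: min(101.7, 119.9, 123.1) = 101.7 kN → weld metal.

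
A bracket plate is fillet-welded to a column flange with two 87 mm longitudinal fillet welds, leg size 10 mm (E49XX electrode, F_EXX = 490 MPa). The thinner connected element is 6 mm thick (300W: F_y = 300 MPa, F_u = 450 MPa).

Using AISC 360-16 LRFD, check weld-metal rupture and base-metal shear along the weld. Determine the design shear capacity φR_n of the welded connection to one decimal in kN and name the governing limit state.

187.9 kN (base-metal shear governs)

Weld metal: throat = 0.707×10 = 7.07 mm, L = 2×87 = 174 mm. φR_n = 0.75 × 0.6 × 490 × 7.07 × 174 = 271.3 kN.
Base metal shear (6 mm plate): yield φR_n = 1.0×0.6×300×6×174 = 187.9 kN; rupture φR_n = 0.75×0.6×450×6×174 = 211.4 kN; take 187.9 kN (yield).
Governing: min(271.3, 187.9) = 187.9 kN → base-metal shear.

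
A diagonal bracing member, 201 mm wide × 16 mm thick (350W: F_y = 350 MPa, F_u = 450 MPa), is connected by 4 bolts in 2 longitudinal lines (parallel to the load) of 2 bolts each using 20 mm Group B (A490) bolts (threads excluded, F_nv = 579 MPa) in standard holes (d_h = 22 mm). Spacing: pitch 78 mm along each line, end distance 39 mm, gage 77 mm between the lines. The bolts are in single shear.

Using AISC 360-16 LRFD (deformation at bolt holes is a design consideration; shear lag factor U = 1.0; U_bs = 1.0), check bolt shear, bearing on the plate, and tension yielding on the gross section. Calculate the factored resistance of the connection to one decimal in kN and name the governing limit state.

Bolt shear: A_b = π(20)²/4 = 314.16 mm². φR_n = 0.75 × 579 × 314.16 × 4 × 1 = 545.7 kN.
Bearing (16 mm plate, F_u = 450 MPa): end bolts L_c = 39 − 22/2 = 28, R_n = min(1.2×28×16×450, 2.4×20×16×450) = 241.92 kN/bolt; interior L_c = 78 − 22 = 56, R_n = 345.6 kN/bolt. φR_n = 0.75 × (2×241.92 + 2×345.6) = 881.3 kN.
Tension yield (gross): A_g = 201×16 = 3216 mm². φR_n = 0.90 × 350 × 3216 = 1013.0 kN.
Governing: min(545.7, 881.3, 1013.0) = 545.7 kN → bolt shear.

545.7 kN (bolt shear governs)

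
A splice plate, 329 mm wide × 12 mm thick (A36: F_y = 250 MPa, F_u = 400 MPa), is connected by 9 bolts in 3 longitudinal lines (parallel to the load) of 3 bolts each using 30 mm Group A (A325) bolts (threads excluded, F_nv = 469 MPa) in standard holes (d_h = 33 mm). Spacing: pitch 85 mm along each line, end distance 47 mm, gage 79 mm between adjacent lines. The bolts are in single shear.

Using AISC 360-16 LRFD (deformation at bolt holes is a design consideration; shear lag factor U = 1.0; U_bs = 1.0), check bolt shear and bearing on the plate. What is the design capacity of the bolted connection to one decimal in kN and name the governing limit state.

1743.1 kN (bearing governs)

Bolt shear: A_b = π(30)²/4 = 706.86 mm². φR_n = 0.75 × 469 × 706.86 × 9 × 1 = 2237.7 kN.
Bearing (12 mm plate, F_u = 400 MPa): end bolts L_c = 47 − 33/2 = 30.5, R_n = min(1.2×30.5×12×400, 2.4×30×12×400) = 175.68 kN/bolt; interior L_c = 85 − 33 = 52, R_n = 299.52 kN/bolt. φR_n = 0.75 × (3×175.68 + 6×299.52) = 1743.1 kN.
Governing: min(2237.7, 1743.1) = 1743.1 kN → bearing.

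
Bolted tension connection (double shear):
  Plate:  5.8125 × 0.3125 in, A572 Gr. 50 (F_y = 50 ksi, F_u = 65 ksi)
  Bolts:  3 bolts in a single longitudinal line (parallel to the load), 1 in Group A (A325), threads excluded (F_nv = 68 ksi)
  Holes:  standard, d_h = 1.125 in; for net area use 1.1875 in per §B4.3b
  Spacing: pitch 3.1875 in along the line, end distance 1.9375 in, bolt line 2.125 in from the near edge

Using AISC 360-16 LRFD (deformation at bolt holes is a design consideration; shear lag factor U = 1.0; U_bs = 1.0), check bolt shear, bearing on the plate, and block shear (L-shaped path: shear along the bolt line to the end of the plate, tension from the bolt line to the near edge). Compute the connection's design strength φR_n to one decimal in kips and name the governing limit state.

72.2 kips (block shear governs)

Bolt shear: A_b = π(1)²/4 = 0.7854 in². φR_n = 0.75 × 68 × 0.7854 × 3 × 2 = 240.3 kips.
Bearing (0.3125 in plate, F_u = 65 ksi): end bolts L_c = 1.9375 − 1.125/2 = 1.375, R_n = min(1.2×1.375×0.3125×65, 2.4×1×0.3125×65) = 33.516 kips/bolt; interior L_c = 3.1875 − 1.125 = 2.0625, R_n = 48.75 kips/bolt. φR_n = 0.75 × (1×33.516 + 2×48.75) = 98.3 kips.
Block shear: shear path 1×[1.9375+2×3.1875] = 1×8.3125 in, A_gv = 2.5977, A_nv = 1×(8.3125 − 2.5×1.1875)×0.3125 = 1.6699 in²; tension to near edge: (2.125 − 0.5×1.1875)×0.3125 = 0.47852 in². R_n = min(0.6×65×1.6699, 0.6×50×2.5977) + 1.0×65×0.47852 = min(65.126, 77.931) + 31.104 = 96.23 kips. φR_n = 0.75 × 96.23 = 72.2 kips.
Governing: min(240.3, 98.3, 72.2) = 72.2 kips → block shear.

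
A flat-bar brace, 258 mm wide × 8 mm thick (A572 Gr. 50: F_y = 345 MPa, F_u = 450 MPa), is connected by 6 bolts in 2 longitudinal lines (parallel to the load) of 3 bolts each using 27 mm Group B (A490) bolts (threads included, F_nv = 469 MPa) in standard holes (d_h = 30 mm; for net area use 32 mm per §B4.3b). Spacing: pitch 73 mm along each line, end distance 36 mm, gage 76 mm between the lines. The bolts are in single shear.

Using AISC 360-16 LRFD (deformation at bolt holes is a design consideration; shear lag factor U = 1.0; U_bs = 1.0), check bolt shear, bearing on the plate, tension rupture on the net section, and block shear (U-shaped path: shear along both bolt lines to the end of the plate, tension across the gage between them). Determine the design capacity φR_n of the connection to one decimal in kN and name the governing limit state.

Bolt shear: A_b = π(27)²/4 = 572.56 mm². φR_n = 0.75 × 469 × 572.56 × 6 × 1 = 1208.4 kN.
Bearing (8 mm plate, F_u = 450 MPa): end bolts L_c = 36 − 30/2 = 21, R_n = min(1.2×21×8×450, 2.4×27×8×450) = 90.72 kN/bolt; interior L_c = 73 − 30 = 43, R_n = 185.76 kN/bolt. φR_n = 0.75 × (2×90.72 + 4×185.76) = 693.4 kN.
Tension rupture (net): A_n = (258 − 2×32)×8 = 1552 mm² (U = 1.0, A_e = A_n). φR_n = 0.75 × 450 × 1552 = 523.8 kN.
Block shear: shear path 2×[36+2×73] = 2×182 mm, A_gv = 2912, A_nv = 2×(182 − 2.5×32)×8 = 1632 mm²; tension across gage: (76 − 1×32)×8 = 352 mm². R_n = min(0.6×450×1632, 0.6×345×2912) + 1.0×450×352 = min(440.64, 602.78) + 158.4 = 599.04 kN. φR_n = 0.75 × 599.04 = 449.3 kN.
Governing: min(1208.4, 693.4, 523.8, 449.3) = 449.3 kN → block shear.

449.3 kN (block shear governs)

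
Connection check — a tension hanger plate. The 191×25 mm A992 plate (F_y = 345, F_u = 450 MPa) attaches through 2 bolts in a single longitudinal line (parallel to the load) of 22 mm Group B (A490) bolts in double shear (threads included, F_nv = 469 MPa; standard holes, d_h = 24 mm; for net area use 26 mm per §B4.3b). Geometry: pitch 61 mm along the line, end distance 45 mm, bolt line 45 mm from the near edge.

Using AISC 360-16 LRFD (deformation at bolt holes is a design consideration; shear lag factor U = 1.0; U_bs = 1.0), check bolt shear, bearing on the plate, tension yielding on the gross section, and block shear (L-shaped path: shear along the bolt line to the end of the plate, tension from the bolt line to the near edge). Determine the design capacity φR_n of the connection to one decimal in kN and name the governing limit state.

Bolt shear: A_b = π(22)²/4 = 380.13 mm². φR_n = 0.75 × 469 × 380.13 × 2 × 2 = 534.8 kN.
Bearing (25 mm plate, F_u = 450 MPa): end bolts L_c = 45 − 24/2 = 33, R_n = min(1.2×33×25×450, 2.4×22×25×450) = 445.5 kN/bolt; interior L_c = 61 − 24 = 37, R_n = 499.5 kN/bolt. φR_n = 0.75 × (1×445.5 + 1×499.5) = 708.8 kN.
Tension yield (gross): A_g = 191×25 = 4775 mm². φR_n = 0.90 × 345 × 4775 = 1482.6 kN.
Block shear: shear path 1×[45+1×61] = 1×106 mm, A_gv = 2650, A_nv = 1×(106 − 1.5×26)×25 = 1675 mm²; tension to near edge: (45 − 0.5×26)×25 = 800 mm². R_n = min(0.6×450×1675, 0.6×345×2650) + 1.0×450×800 = min(452.25, 548.55) + 360 = 812.25 kN. φR_n = 0.75 × 812.25 = 609.2 kN.
Governing: min(534.8, 708.8, 1482.6, 609.2) = 534.8 kN → bolt shear.

534.8 kN (bolt shear governs)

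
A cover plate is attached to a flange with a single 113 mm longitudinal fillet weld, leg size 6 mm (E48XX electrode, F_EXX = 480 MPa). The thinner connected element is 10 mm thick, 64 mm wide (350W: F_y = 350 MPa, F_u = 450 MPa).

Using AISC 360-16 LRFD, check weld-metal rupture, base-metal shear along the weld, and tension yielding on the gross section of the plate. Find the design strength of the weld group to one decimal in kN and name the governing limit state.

103.5 kN (weld metal governs)

Weld metal: throat = 0.707×6 = 4.242 mm, L = 113 mm. φR_n = 0.75 × 0.6 × 480 × 4.242 × 113 = 103.5 kN.
Base metal shear (10 mm plate): yield φR_n = 1.0×0.6×350×10×113 = 237.3 kN; rupture φR_n = 0.75×0.6×450×10×113 = 228.8 kN; take 228.8 kN (rupture).
Tension yield (gross): A_g = 64×10 = 640 mm². φR_n = 0.90 × 350 × 640 = 201.6 kN.
Governing: min(103.5, 228.8, 201.6) = 103.5 kN → weld metal.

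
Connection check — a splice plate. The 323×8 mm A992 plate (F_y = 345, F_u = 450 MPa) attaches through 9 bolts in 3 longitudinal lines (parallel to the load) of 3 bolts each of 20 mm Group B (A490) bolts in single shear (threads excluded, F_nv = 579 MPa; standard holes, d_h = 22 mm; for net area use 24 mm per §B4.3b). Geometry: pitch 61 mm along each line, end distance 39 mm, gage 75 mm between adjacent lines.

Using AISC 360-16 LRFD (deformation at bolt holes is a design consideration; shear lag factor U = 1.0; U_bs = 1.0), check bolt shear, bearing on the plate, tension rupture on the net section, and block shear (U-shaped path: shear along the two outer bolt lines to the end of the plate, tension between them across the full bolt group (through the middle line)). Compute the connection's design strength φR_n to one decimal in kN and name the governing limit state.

Bolt shear: A_b = π(20)²/4 = 314.16 mm². φR_n = 0.75 × 579 × 314.16 × 9 × 1 = 1227.8 kN.
Bearing (8 mm plate, F_u = 450 MPa): end bolts L_c = 39 − 22/2 = 28, R_n = min(1.2×28×8×450, 2.4×20×8×450) = 120.96 kN/bolt; interior L_c = 61 − 22 = 39, R_n = 168.48 kN/bolt. φR_n = 0.75 × (3×120.96 + 6×168.48) = 1030.3 kN.
Tension rupture (net): A_n = (323 − 3×24)×8 = 2008 mm² (U = 1.0, A_e = A_n). φR_n = 0.75 × 450 × 2008 = 677.7 kN.
Block shear: shear path 2×[39+2×61] = 2×161 mm, A_gv = 2576, A_nv = 2×(161 − 2.5×24)×8 = 1616 mm²; tension across gage: (150 − 2×24)×8 = 816 mm². R_n = min(0.6×450×1616, 0.6×345×2576) + 1.0×450×816 = min(436.32, 533.23) + 367.2 = 803.52 kN. φR_n = 0.75 × 803.52 = 602.6 kN.
Governing: min(1227.8, 1030.3, 677.7, 602.6) = 602.6 kN → block shear.

602.6 kN (block shear governs)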